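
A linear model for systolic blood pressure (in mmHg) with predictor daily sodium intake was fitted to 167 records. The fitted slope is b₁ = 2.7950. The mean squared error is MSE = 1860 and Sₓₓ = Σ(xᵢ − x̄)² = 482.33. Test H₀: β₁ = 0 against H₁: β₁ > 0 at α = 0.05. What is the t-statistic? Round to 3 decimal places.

t = 1.423

SE(b₁) = √(MSE/Sₓₓ) = √(1860/482.33) = 1.96374.
t = 2.7950 / 1.96374 = 1.423.
df = n − 2 = 165.
One-sided p ≈ 0.0783, which is ≥ 0.05, so fail to reject H₀.
The data do not give significant evidence that the true slope on daily sodium intake is positive.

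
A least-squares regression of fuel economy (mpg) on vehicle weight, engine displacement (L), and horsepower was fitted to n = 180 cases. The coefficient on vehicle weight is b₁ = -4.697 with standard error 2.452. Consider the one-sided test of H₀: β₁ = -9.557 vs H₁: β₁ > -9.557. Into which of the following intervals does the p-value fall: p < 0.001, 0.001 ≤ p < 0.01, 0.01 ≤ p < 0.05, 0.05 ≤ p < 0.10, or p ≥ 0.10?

0.01 ≤ p < 0.05

t = (-4.697 − (-9.557)) / 2.452 = 1.982.
df = n − k − 1 = 180 − 3 − 1 = 176.
One-sided p = P(T_{176} > t) ≈ 0.0245.
So 0.01 ≤ p < 0.05.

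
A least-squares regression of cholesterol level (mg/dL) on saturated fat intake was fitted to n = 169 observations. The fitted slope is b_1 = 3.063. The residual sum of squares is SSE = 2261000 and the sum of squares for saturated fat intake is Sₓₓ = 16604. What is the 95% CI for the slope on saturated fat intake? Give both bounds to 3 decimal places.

(1.280, 4.846)

MSE = SSE/(n − 2) = 2261000/167 = 13538.9.
SE(b_1) = √(MSE/Sₓₓ) = √(13538.9/16604) = 0.902996.
df = n − 2 = 167.
t* = t_{0.025, 167} = 1.974271.
Margin = t* × SE = 1.974271 × 0.902996 = 1.78276.
CI: 3.063 ± 1.78276 → (1.280, 4.846).
With 95% confidence, each one-unit increase in saturated fat intake is associated with a change of between 1.280 and 4.846 mg/dL in cholesterol level.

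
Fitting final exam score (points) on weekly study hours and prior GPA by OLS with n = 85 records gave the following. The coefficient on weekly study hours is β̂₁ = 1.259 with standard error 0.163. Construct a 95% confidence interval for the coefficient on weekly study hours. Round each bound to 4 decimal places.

df = n − k − 1 = 85 − 2 − 1 = 82.
t* = t_{0.025, 82} = 1.989319.
Margin = t* × SE = 1.989319 × 0.163 = 0.324259.
CI: 1.259 ± 0.324259 → (0.9347, 1.5833).
With 95% confidence, each one-unit increase in weekly study hours is associated with a change of between 0.9347 and 1.5833 points in final exam score, holding the other predictors fixed.

(0.9347, 1.5833)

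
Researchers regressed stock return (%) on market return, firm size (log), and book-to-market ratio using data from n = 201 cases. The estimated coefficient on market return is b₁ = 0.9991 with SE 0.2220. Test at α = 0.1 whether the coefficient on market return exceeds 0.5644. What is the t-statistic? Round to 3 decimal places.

t = 1.958

H₀: β₁ = 0.5644 vs H₁: β₁ > 0.5644.
t = (b₁ − β₁⁰)/SE = (0.9991 − 0.5644) / 0.2220 = 1.958.
df = n − k − 1 = 201 − 3 − 1 = 197.
One-sided p ≈ 0.0258, which is < 0.1, so reject H₀.
There is evidence that the true slope on market return exceeds 0.5644 % per unit, holding the other predictors fixed.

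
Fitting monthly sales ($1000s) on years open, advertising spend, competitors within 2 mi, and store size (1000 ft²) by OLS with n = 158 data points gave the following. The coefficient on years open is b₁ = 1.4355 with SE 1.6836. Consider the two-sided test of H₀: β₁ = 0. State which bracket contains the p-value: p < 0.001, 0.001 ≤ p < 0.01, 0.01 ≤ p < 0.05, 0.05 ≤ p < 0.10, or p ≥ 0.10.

t = 1.4355 / 1.6836 = 0.853.
df = n − k − 1 = 158 − 4 − 1 = 153.
Two-sided p = 2·P(T_{153} > |t|) ≈ 0.3952.
So p ≥ 0.10.

p ≥ 0.10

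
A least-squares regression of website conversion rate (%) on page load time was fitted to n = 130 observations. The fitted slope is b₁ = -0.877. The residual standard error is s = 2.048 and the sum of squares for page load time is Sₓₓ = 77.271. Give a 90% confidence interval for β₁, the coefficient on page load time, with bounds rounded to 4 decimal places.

SE(b₁) = s/√Sₓₓ = 2.048/√77.271 = 0.232982.
df = n − 2 = 128.
t* = t_{0.05, 128} = 1.656845.
Margin = t* × SE = 1.656845 × 0.232982 = 0.386015.
CI: -0.877 ± 0.386015 → (-1.2630, -0.4910).
With 90% confidence, each one-unit increase in page load time is associated with a change of between -1.2630 and -0.4910 % in website conversion rate.

(-1.2630, -0.4910)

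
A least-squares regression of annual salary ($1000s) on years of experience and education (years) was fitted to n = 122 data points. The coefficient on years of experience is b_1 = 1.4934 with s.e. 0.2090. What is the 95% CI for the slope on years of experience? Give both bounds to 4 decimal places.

df = n − k − 1 = 122 − 2 − 1 = 119.
t* = t_{0.025, 119} = 1.9801.
Margin = t* × SE = 1.9801 × 0.2090 = 0.413841.
CI: 1.4934 ± 0.413841 → (1.0796, 1.9072).
With 95% confidence, each one-unit increase in years of experience is associated with a change of between 1.0796 and 1.9072 $1000s in annual salary, holding the other predictors fixed.

(1.0796, 1.9072)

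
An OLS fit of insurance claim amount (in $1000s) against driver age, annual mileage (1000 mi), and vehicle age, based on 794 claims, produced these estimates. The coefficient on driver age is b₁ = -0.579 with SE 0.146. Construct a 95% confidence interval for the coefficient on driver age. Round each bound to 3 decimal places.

df = n − k − 1 = 794 − 3 − 1 = 790.
t* = t_{0.025, 790} = 1.962971.
Margin = t* × SE = 1.962971 × 0.146 = 0.28659.
CI: -0.579 ± 0.28659 → (-0.866, -0.292).
With 95% confidence, each one-unit increase in driver age is associated with a change of between -0.866 and -0.292 $1000s in insurance claim amount, holding the other predictors fixed.

(-0.866, -0.292)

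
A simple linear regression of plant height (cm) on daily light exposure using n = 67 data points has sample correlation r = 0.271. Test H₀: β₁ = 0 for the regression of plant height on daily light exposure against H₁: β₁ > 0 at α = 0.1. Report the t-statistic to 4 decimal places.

t = r·√(n − 2)/√(1 − r²) = 0.271·√65/√0.926559 = 2.2698.
df = n − 2 = 65.
One-sided p ≈ 0.0133, which is < 0.1, so reject H₀.
There is evidence of a linear association between daily light exposure and plant height.

t = 2.2698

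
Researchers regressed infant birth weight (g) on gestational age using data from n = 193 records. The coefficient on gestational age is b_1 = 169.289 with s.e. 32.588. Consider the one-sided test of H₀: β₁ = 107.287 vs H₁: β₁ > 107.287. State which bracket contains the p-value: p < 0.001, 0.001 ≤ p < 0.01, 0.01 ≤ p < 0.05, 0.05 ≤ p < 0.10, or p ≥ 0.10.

0.01 ≤ p < 0.05

t = (169.289 − 107.287) / 32.588 = 1.903.
df = n − 2 = 193 − 2 = 191.
One-sided p = P(T_{191} > t) ≈ 0.0293.
So 0.01 ≤ p < 0.05.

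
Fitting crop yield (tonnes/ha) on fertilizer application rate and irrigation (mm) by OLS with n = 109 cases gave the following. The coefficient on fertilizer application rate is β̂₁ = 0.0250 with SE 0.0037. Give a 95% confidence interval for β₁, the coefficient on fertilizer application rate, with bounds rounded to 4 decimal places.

(0.0177, 0.0323)

df = n − k − 1 = 109 − 2 − 1 = 106.
t* = t_{0.025, 106} = 1.982597.
Margin = t* × SE = 1.982597 × 0.0037 = 0.007336.
CI: 0.0250 ± 0.007336 → (0.0177, 0.0323).
With 95% confidence, each one-unit increase in fertilizer application rate is associated with a change of between 0.0177 and 0.0323 tonnes/ha in crop yield, holding the other predictors fixed.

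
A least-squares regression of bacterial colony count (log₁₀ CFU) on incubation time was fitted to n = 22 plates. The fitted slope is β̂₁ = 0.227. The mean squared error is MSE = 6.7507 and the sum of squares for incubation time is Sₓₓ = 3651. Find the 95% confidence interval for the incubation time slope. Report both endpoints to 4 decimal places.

(0.1373, 0.3167)

SE(β̂₁) = √(MSE/Sₓₓ) = √(6.7507/3651) = 0.043.
df = n − 2 = 20.
t* = t_{0.025, 20} = 2.085963.
Margin = t* × SE = 2.085963 × 0.043 = 0.089696.
CI: 0.227 ± 0.089696 → (0.1373, 0.3167).
With 95% confidence, each one-unit increase in incubation time is associated with a change of between 0.1373 and 0.3167 log₁₀ CFU in bacterial colony count.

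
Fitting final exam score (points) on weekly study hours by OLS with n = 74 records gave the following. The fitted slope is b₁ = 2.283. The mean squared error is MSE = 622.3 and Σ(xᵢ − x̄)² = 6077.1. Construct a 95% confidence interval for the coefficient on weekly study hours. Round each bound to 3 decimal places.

(1.645, 2.921)

SE(b₁) = √(MSE/Sₓₓ) = √(622.3/6077.1) = 0.320001.
df = n − 2 = 72.
t* = t_{0.025, 72} = 1.993464.
Margin = t* × SE = 1.993464 × 0.320001 = 0.63791.
CI: 2.283 ± 0.63791 → (1.645, 2.921).
With 95% confidence, each one-unit increase in weekly study hours is associated with a change of between 1.645 and 2.921 points in final exam score.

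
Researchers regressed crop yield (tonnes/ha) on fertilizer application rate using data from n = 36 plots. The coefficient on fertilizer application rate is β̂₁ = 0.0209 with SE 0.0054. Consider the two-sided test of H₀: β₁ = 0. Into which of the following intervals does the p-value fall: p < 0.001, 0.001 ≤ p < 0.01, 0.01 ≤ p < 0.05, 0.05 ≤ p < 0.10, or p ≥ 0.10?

t = 0.0209 / 0.0054 = 3.870.
df = n − 2 = 36 − 2 = 34.
Two-sided p = 2·P(T_{34} > |t|) ≈ 0.0005.
So p < 0.001.

p < 0.001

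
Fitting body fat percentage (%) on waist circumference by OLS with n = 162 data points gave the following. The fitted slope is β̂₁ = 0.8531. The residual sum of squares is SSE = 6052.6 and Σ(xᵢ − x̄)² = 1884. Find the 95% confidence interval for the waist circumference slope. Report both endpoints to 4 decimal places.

MSE = SSE/(n − 2) = 6052.6/160 = 37.8287.
SE(β̂₁) = √(MSE/Sₓₓ) = √(37.8287/1884) = 0.1417.
df = n − 2 = 160.
t* = t_{0.025, 160} = 1.974902.
Margin = t* × SE = 1.974902 × 0.1417 = 0.279844.
CI: 0.8531 ± 0.279844 → (0.5733, 1.1329).
With 95% confidence, each one-unit increase in waist circumference is associated with a change of between 0.5733 and 1.1329 % in body fat percentage.

(0.5733, 1.1329)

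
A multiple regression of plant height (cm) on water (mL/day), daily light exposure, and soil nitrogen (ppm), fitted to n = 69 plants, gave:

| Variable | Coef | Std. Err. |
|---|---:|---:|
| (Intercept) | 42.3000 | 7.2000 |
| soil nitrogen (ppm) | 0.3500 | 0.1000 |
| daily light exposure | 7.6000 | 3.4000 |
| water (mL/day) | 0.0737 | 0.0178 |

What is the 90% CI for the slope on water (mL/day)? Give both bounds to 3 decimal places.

(0.044, 0.103)

Read off: b = 0.0737, SE = 0.0178 for water (mL/day).
df = n − k − 1 = 69 − 3 − 1 = 65.
t* = t_{0.05, 65} = 1.668636.
Margin = t* × SE = 1.668636 × 0.0178 = 0.02970.
CI: 0.0737 ± 0.02970 → (0.044, 0.103).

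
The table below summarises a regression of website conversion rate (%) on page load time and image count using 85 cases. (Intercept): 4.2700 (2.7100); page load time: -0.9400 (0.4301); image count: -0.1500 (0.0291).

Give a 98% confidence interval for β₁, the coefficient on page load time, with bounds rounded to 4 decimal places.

Read off: b = -0.9400, SE = 0.4301 for page load time.
df = n − k − 1 = 85 − 2 − 1 = 82.
t* = t_{0.01, 82} = 2.372687.
Margin = t* × SE = 2.372687 × 0.4301 = 1.020493.
CI: -0.9400 ± 1.020493 → (-1.9605, 0.0805).

(-1.9605, 0.0805)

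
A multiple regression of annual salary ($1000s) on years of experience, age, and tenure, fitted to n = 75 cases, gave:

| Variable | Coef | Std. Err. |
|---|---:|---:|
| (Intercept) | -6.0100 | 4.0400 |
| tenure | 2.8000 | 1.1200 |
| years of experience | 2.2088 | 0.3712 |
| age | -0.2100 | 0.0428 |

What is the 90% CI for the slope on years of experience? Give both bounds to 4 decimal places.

(1.5902, 2.8274)

Read off: b = 2.2088, SE = 0.3712 for years of experience.
df = n − k − 1 = 75 − 3 − 1 = 71.
t* = t_{0.05, 71} = 1.6666.
Margin = t* × SE = 1.6666 × 0.3712 = 0.618642.
CI: 2.2088 ± 0.618642 → (1.5902, 2.8274).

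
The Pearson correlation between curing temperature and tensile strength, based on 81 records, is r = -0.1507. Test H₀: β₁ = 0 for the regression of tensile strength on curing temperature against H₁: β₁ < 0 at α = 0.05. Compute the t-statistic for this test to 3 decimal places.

t = r·√(n − 2)/√(1 − r²) = -0.1507·√79/√0.97729 = -1.355.
df = n − 2 = 79.
One-sided p ≈ 0.0897, which is ≥ 0.05, so fail to reject H₀.
The data do not give significant evidence of a linear association between curing temperature and tensile strength.

t = -1.355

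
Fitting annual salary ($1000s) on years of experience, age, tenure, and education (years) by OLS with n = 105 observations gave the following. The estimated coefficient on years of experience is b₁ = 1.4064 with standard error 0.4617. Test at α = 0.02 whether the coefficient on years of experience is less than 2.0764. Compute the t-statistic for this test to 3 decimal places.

t = -1.451

H₀: β₁ = 2.0764 vs H₁: β₁ < 2.0764.
t = (b₁ − β₁⁰)/SE = (1.4064 − 2.0764) / 0.4617 = -1.451.
df = n − k − 1 = 105 − 4 − 1 = 100.
One-sided p ≈ 0.0749, which is ≥ 0.02, so fail to reject H₀.
The data do not give significant evidence that the true slope on years of experience is below 2.0764 $1000s per unit, holding the other predictors fixed.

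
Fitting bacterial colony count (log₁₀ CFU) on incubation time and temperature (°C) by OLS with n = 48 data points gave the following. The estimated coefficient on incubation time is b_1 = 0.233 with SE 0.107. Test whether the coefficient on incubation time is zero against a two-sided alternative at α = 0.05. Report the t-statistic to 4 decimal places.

H₀: β₁ = 0 vs H₁: β₁ ≠ 0.
t = (b_1 − β₁⁰)/SE = 0.233 / 0.107 = 2.1776.
df = n − k − 1 = 48 − 2 − 1 = 45.
Two-sided p ≈ 0.0347, which is < 0.05, so reject H₀.
There is evidence that incubation time is associated with bacterial colony count, holding the other predictors fixed.

t = 2.1776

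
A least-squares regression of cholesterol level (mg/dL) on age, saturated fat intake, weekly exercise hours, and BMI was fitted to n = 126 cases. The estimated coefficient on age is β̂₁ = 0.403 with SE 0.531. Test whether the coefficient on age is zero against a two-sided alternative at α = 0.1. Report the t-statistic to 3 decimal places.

t = 0.759

H₀: β₁ = 0 vs H₁: β₁ ≠ 0.
t = (β̂₁ − β₁⁰)/SE = 0.403 / 0.531 = 0.759.
df = n − k − 1 = 126 − 4 − 1 = 121.
Two-sided p ≈ 0.4494, which is ≥ 0.1, so fail to reject H₀.
The data do not give significant evidence of an association between age and cholesterol level, after adjusting for the other predictors.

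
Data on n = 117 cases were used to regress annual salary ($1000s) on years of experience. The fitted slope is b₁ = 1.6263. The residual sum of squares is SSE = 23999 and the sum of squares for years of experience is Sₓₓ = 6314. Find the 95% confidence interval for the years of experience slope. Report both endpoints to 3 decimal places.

(1.266, 1.986)

MSE = SSE/(n − 2) = 23999/115 = 208.687.
SE(b₁) = √(MSE/Sₓₓ) = √(208.687/6314) = 0.181801.
df = n − 2 = 115.
t* = t_{0.025, 115} = 1.980808.
Margin = t* × SE = 1.980808 × 0.181801 = 0.36011.
CI: 1.6263 ± 0.36011 → (1.266, 1.986).
With 95% confidence, each one-unit increase in years of experience is associated with a change of between 1.266 and 1.986 $1000s in annual salary.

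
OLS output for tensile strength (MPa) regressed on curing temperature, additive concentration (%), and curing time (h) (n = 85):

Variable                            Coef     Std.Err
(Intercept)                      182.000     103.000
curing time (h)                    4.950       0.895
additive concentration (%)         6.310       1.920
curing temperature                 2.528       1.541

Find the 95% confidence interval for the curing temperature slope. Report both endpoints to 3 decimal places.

(-0.538, 5.594)

Read off: b = 2.528, SE = 1.541 for curing temperature.
df = n − k − 1 = 85 − 3 − 1 = 81.
t* = t_{0.025, 81} = 1.989686.
Margin = t* × SE = 1.989686 × 1.541 = 3.06611.
CI: 2.528 ± 3.06611 → (-0.538, 5.594).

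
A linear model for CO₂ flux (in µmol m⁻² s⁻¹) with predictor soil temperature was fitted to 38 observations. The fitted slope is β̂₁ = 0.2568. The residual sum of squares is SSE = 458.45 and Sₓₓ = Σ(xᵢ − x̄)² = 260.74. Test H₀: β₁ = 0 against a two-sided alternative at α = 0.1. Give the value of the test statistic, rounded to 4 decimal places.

t = 1.1620

MSE = SSE/(n − 2) = 458.45/36 = 12.7347.
SE(β̂₁) = √(MSE/Sₓₓ) = √(12.7347/260.74) = 0.220999.
t = 0.2568 / 0.220999 = 1.1620.
df = n − 2 = 36.
Two-sided p ≈ 0.2529, which is ≥ 0.1, so fail to reject H₀.
The data do not give significant evidence of an association between soil temperature and CO₂ flux.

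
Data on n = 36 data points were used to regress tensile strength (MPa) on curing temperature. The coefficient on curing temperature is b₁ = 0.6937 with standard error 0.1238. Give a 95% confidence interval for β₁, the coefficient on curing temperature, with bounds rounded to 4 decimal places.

df = n − 2 = 36 − 2 = 34.
t* = t_{0.025, 34} = 2.032245.
Margin = t* × SE = 2.032245 × 0.1238 = 0.251592.
CI: 0.6937 ± 0.251592 → (0.4421, 0.9453).
With 95% confidence, each one-unit increase in curing temperature is associated with a change of between 0.4421 and 0.9453 MPa in tensile strength.

(0.4421, 0.9453)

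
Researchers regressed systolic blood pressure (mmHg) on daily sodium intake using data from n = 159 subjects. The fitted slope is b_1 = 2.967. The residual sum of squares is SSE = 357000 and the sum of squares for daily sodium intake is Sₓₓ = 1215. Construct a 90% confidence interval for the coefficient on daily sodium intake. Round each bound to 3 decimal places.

MSE = SSE/(n − 2) = 357000/157 = 2273.89.
SE(b_1) = √(MSE/Sₓₓ) = √(2273.89/1215) = 1.36803.
df = n − 2 = 157.
t* = t_{0.05, 157} = 1.654617.
Margin = t* × SE = 1.654617 × 1.36803 = 2.26357.
CI: 2.967 ± 2.26357 → (0.703, 5.231).
With 90% confidence, each one-unit increase in daily sodium intake is associated with a change of between 0.703 and 5.231 mmHg in systolic blood pressure.

(0.703, 5.231)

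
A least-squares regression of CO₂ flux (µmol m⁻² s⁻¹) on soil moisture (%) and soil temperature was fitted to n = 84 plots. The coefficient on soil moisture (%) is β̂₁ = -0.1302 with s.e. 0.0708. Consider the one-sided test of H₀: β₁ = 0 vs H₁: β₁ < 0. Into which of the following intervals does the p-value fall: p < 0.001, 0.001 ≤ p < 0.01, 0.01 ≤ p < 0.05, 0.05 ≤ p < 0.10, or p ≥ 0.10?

0.01 ≤ p < 0.05

t = -0.1302 / 0.0708 = -1.839.
df = n − k − 1 = 84 − 2 − 1 = 81.
One-sided p = P(T_{81} < t) ≈ 0.0348.
So 0.01 ≤ p < 0.05.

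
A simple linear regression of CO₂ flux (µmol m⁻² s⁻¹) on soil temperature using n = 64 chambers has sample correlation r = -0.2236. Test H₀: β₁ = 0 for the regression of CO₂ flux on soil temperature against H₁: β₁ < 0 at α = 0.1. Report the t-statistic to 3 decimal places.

t = -1.806

t = r·√(n − 2)/√(1 − r²) = -0.2236·√62/√0.950003 = -1.806.
df = n − 2 = 62.
One-sided p ≈ 0.0379, which is < 0.1, so reject H₀.
There is evidence of a linear association between soil temperature and CO₂ flux.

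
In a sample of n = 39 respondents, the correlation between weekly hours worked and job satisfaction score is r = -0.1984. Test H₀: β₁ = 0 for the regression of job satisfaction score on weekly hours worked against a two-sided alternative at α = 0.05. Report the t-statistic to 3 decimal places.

t = r·√(n − 2)/√(1 − r²) = -0.1984·√37/√0.960637 = -1.231.
df = n − 2 = 37.
Two-sided p ≈ 0.2260, which is ≥ 0.05, so fail to reject H₀.
The data do not give significant evidence of a linear association between weekly hours worked and job satisfaction score.

t = -1.231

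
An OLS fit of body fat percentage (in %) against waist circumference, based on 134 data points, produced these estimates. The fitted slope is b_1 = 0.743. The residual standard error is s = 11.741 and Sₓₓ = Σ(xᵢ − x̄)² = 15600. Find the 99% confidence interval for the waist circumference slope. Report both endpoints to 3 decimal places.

(0.497, 0.989)

SE(b_1) = s/√Sₓₓ = 11.741/√15600 = 0.0940032.
df = n − 2 = 132.
t* = t_{0.005, 132} = 2.613588.
Margin = t* × SE = 2.613588 × 0.0940032 = 0.24569.
CI: 0.743 ± 0.24569 → (0.497, 0.989).
With 99% confidence, each one-unit increase in waist circumference is associated with a change of between 0.497 and 0.989 % in body fat percentage.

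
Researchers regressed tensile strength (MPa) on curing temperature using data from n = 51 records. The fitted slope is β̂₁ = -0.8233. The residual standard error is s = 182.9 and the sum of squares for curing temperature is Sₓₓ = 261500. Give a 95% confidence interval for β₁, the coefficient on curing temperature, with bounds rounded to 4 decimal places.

(-1.5421, -0.1045)

SE(β̂₁) = s/√Sₓₓ = 182.9/√261500 = 0.357666.
df = n − 2 = 49.
t* = t_{0.025, 49} = 2.009575.
Margin = t* × SE = 2.009575 × 0.357666 = 0.718757.
CI: -0.8233 ± 0.718757 → (-1.5421, -0.1045).
With 95% confidence, each one-unit increase in curing temperature is associated with a change of between -1.5421 and -0.1045 MPa in tensile strength.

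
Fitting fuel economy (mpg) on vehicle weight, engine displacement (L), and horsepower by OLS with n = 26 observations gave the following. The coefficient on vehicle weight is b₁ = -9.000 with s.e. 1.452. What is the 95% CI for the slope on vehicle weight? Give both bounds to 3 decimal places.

df = n − k − 1 = 26 − 3 − 1 = 22.
t* = t_{0.025, 22} = 2.073873.
Margin = t* × SE = 2.073873 × 1.452 = 3.01126.
CI: -9.000 ± 3.01126 → (-12.011, -5.989).
With 95% confidence, each one-unit increase in vehicle weight is associated with a change of between -12.011 and -5.989 mpg in fuel economy, holding the other predictors fixed.

(-12.011, -5.989)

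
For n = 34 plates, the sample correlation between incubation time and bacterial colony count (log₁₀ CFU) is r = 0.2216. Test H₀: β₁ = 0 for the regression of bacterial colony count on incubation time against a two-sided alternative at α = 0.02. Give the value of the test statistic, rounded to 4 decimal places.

t = r·√(n − 2)/√(1 − r²) = 0.2216·√32/√0.950893 = 1.2855.
df = n − 2 = 32.
Two-sided p ≈ 0.2078, which is ≥ 0.02, so fail to reject H₀.
The data do not give significant evidence of a linear association between incubation time and bacterial colony count.

t = 1.2855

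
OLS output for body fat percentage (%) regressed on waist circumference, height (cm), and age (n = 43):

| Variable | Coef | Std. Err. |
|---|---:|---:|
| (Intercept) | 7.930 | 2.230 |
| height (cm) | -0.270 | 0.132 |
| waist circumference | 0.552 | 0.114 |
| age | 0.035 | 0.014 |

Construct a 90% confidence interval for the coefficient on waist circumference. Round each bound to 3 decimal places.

Read off: b = 0.552, SE = 0.114 for waist circumference.
df = n − k − 1 = 43 − 3 − 1 = 39.
t* = t_{0.05, 39} = 1.684875.
Margin = t* × SE = 1.684875 × 0.114 = 0.19208.
CI: 0.552 ± 0.19208 → (0.360, 0.744).

(0.360, 0.744)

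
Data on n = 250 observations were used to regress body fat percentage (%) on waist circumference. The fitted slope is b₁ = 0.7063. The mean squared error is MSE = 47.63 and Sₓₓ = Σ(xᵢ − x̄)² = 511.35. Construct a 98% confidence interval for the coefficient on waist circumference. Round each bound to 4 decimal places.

SE(b₁) = √(MSE/Sₓₓ) = √(47.63/511.35) = 0.305198.
df = n − 2 = 248.
t* = t_{0.01, 248} = 2.341478.
Margin = t* × SE = 2.341478 × 0.305198 = 0.714614.
CI: 0.7063 ± 0.714614 → (-0.0083, 1.4209).
With 98% confidence, each one-unit increase in waist circumference is associated with a change of between -0.0083 and 1.4209 % in body fat percentage.

(-0.0083, 1.4209)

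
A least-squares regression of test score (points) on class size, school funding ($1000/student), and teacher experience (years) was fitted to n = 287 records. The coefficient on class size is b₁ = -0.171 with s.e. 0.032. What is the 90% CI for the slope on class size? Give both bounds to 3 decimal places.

df = n − k − 1 = 287 − 3 − 1 = 283.
t* = t_{0.05, 283} = 1.650256.
Margin = t* × SE = 1.650256 × 0.032 = 0.05281.
CI: -0.171 ± 0.05281 → (-0.224, -0.118).
With 90% confidence, each one-unit increase in class size is associated with a change of between -0.224 and -0.118 points in test score, holding the other predictors fixed.

(-0.224, -0.118)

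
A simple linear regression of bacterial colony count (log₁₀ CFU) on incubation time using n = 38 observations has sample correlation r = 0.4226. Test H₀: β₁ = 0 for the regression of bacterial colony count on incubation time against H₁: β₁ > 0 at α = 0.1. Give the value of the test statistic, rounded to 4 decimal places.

t = 2.7977

t = r·√(n − 2)/√(1 − r²) = 0.4226·√36/√0.821409 = 2.7977.
df = n − 2 = 36.
One-sided p ≈ 0.0041, which is < 0.1, so reject H₀.
There is evidence of a linear association between incubation time and bacterial colony count.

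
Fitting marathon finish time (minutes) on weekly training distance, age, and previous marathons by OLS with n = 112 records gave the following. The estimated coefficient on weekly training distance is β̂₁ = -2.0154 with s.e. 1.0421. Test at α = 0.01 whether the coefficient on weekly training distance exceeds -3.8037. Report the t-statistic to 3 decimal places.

H₀: β₁ = -3.8037 vs H₁: β₁ > -3.8037.
t = (β̂₁ − β₁⁰)/SE = (-2.0154 − (-3.8037)) / 1.0421 = 1.716.
df = n − k − 1 = 112 − 3 − 1 = 108.
One-sided p ≈ 0.0445, which is ≥ 0.01, so fail to reject H₀.
The data do not give significant evidence that the true slope on weekly training distance exceeds -3.8037 minutes per unit, holding the other predictors fixed.

t = 1.716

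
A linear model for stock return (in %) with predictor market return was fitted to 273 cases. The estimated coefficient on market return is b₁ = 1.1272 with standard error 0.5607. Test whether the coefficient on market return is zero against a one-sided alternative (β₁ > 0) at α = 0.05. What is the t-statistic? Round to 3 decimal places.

t = 2.010

H₀: β₁ = 0 vs H₁: β₁ > 0.
t = (b₁ − β₁⁰)/SE = 1.1272 / 0.5607 = 2.010.
df = n − 2 = 273 − 2 = 271.
One-sided p ≈ 0.0227, which is < 0.05, so reject H₀.
There is evidence that the true slope on market return is positive.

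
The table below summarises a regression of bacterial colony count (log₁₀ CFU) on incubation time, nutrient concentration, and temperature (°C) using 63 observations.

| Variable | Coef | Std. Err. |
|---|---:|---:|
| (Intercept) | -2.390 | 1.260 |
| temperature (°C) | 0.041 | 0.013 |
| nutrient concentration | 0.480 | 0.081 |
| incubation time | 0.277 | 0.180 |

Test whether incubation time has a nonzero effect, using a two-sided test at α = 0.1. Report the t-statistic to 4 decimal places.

t = 1.5389

Read off: b = 0.277, SE = 0.180 for incubation time.
H₀: β₁ = 0 vs H₁: β₁ ≠ 0.
t = 0.277 / 0.180 = 1.5389.
df = n − k − 1 = 63 − 3 − 1 = 59.
Two-sided p ≈ 0.1292, which is ≥ 0.1, so fail to reject H₀.
The data do not give significant evidence of an association between incubation time and bacterial colony count, after adjusting for the other predictors.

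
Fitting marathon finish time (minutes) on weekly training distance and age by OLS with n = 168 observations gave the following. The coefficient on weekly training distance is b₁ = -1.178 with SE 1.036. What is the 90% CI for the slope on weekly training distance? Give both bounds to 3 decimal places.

(-2.892, 0.536)

df = n − k − 1 = 168 − 2 − 1 = 165.
t* = t_{0.05, 165} = 1.654141.
Margin = t* × SE = 1.654141 × 1.036 = 1.71369.
CI: -1.178 ± 1.71369 → (-2.892, 0.536).
With 90% confidence, each one-unit increase in weekly training distance is associated with a change of between -2.892 and 0.536 minutes in marathon finish time, holding the other predictors fixed.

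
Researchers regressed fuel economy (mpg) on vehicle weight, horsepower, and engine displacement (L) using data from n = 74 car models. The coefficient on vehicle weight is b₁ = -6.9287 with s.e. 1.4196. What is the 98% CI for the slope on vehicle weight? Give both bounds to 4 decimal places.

(-10.3085, -3.5489)

df = n − k − 1 = 74 − 3 − 1 = 70.
t* = t_{0.01, 70} = 2.380807.
Margin = t* × SE = 2.380807 × 1.4196 = 3.379794.
CI: -6.9287 ± 3.379794 → (-10.3085, -3.5489).
With 98% confidence, each one-unit increase in vehicle weight is associated with a change of between -10.3085 and -3.5489 mpg in fuel economy, holding the other predictors fixed.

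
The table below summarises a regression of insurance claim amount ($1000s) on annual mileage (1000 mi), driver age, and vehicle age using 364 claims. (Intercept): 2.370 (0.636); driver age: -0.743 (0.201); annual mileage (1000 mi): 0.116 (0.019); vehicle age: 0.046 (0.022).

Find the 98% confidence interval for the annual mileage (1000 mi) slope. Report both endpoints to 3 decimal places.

Read off: b = 0.116, SE = 0.019 for annual mileage (1000 mi).
df = n − k − 1 = 364 − 3 − 1 = 360.
t* = t_{0.01, 360} = 2.336751.
Margin = t* × SE = 2.336751 × 0.019 = 0.04440.
CI: 0.116 ± 0.04440 → (0.072, 0.160).

(0.072, 0.160)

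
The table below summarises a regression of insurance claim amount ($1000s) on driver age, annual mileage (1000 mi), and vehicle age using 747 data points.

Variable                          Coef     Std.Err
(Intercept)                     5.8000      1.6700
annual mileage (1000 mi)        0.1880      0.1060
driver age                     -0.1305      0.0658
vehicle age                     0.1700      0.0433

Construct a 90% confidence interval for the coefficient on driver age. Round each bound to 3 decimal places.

Read off: b = -0.1305, SE = 0.0658 for driver age.
df = n − k − 1 = 747 − 3 − 1 = 743.
t* = t_{0.05, 743} = 1.646907.
Margin = t* × SE = 1.646907 × 0.0658 = 0.10837.
CI: -0.1305 ± 0.10837 → (-0.239, -0.022).

(-0.239, -0.022)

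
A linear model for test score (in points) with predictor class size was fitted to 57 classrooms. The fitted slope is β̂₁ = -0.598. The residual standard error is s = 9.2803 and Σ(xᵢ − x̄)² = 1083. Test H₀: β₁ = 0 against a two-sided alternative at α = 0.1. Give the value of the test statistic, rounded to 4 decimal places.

t = -2.1206

SE(β̂₁) = s/√Sₓₓ = 9.2803/√1083 = 0.281999.
t = -0.598 / 0.281999 = -2.1206.
df = n − 2 = 55.
Two-sided p ≈ 0.0385, which is < 0.1, so reject H₀.
There is evidence that class size is associated with test score.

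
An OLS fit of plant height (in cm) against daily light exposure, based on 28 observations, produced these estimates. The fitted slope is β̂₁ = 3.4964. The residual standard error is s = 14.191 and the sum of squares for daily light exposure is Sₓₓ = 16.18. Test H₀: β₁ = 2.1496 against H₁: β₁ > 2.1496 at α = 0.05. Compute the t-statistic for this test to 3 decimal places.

t = 0.382

SE(β̂₁) = s/√Sₓₓ = 14.191/√16.18 = 3.52796.
t = (3.4964 − 2.1496) / 3.52796 = 0.382.
df = n − 2 = 26.
One-sided p ≈ 0.3529, which is ≥ 0.05, so fail to reject H₀.
The data do not give significant evidence that the true slope on daily light exposure exceeds 2.1496 cm per unit.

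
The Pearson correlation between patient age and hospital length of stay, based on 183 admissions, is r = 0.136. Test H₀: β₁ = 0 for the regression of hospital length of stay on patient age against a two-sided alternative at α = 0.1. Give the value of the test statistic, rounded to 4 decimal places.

t = r·√(n − 2)/√(1 − r²) = 0.136·√181/√0.981504 = 1.8469.
df = n − 2 = 181.
Two-sided p ≈ 0.0664, which is < 0.1, so reject H₀.
There is evidence of a linear association between patient age and hospital length of stay.

t = 1.8469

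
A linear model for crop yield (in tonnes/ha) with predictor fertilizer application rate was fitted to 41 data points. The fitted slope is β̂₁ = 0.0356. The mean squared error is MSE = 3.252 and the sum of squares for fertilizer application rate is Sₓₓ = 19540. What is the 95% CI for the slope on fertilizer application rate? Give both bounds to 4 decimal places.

SE(β̂₁) = √(MSE/Sₓₓ) = √(3.252/19540) = 0.0129007.
df = n − 2 = 39.
t* = t_{0.025, 39} = 2.022691.
Margin = t* × SE = 2.022691 × 0.0129007 = 0.026094.
CI: 0.0356 ± 0.026094 → (0.0095, 0.0617).
With 95% confidence, each one-unit increase in fertilizer application rate is associated with a change of between 0.0095 and 0.0617 tonnes/ha in crop yield.

(0.0095, 0.0617)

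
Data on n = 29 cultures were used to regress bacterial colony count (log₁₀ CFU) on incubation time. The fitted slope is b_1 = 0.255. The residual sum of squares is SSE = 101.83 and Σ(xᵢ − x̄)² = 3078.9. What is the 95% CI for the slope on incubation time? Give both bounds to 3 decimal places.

MSE = SSE/(n − 2) = 101.83/27 = 3.77148.
SE(b_1) = √(MSE/Sₓₓ) = √(3.77148/3078.9) = 0.0349992.
df = n − 2 = 27.
t* = t_{0.025, 27} = 2.051831.
Margin = t* × SE = 2.051831 × 0.0349992 = 0.07181.
CI: 0.255 ± 0.07181 → (0.183, 0.327).
With 95% confidence, each one-unit increase in incubation time is associated with a change of between 0.183 and 0.327 log₁₀ CFU in bacterial colony count.

(0.183, 0.327)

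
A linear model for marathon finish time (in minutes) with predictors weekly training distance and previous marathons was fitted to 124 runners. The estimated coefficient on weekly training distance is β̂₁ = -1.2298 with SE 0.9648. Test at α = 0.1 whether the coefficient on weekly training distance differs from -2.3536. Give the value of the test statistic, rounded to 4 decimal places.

H₀: β₁ = -2.3536 vs H₁: β₁ ≠ -2.3536.
t = (β̂₁ − β₁⁰)/SE = (-1.2298 − (-2.3536)) / 0.9648 = 1.1648.
df = n − k − 1 = 124 − 2 − 1 = 121.
Two-sided p ≈ 0.2464, which is ≥ 0.1, so fail to reject H₀.
The data are consistent with a true slope of -2.3536 minutes per unit of weekly training distance, holding the other predictors fixed.

t = 1.1648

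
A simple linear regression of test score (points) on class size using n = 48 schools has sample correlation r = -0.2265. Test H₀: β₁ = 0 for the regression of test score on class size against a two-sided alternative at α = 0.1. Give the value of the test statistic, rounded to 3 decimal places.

t = r·√(n − 2)/√(1 − r²) = -0.2265·√46/√0.948698 = -1.577.
df = n − 2 = 46.
Two-sided p ≈ 0.1216, which is ≥ 0.1, so fail to reject H₀.
The data do not give significant evidence of a linear association between class size and test score.

t = -1.577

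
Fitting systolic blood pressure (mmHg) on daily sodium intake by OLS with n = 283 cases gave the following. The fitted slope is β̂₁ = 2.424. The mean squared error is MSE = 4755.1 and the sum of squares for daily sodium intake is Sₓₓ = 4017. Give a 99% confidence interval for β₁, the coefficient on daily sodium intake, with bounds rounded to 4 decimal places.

(-0.3977, 5.2457)

SE(β̂₁) = √(MSE/Sₓₓ) = √(4755.1/4017) = 1.088.
df = n − 2 = 281.
t* = t_{0.005, 281} = 2.593438.
Margin = t* × SE = 2.593438 × 1.088 = 2.821661.
CI: 2.424 ± 2.821661 → (-0.3977, 5.2457).
With 99% confidence, each one-unit increase in daily sodium intake is associated with a change of between -0.3977 and 5.2457 mmHg in systolic blood pressure.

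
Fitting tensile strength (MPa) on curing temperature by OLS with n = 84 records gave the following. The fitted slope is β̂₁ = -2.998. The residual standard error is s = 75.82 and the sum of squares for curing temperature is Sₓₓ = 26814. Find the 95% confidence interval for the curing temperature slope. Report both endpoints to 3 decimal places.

(-3.919, -2.077)

SE(β̂₁) = s/√Sₓₓ = 75.82/√26814 = 0.463023.
df = n − 2 = 82.
t* = t_{0.025, 82} = 1.989319.
Margin = t* × SE = 1.989319 × 0.463023 = 0.92110.
CI: -2.998 ± 0.92110 → (-3.919, -2.077).
With 95% confidence, each one-unit increase in curing temperature is associated with a change of between -3.919 and -2.077 MPa in tensile strength.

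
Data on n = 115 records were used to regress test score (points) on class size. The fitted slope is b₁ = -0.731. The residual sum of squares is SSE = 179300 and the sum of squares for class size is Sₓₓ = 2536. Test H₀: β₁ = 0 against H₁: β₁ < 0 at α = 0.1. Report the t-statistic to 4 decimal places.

t = -0.9241

MSE = SSE/(n − 2) = 179300/113 = 1586.73.
SE(b₁) = √(MSE/Sₓₓ) = √(1586.73/2536) = 0.791.
t = -0.731 / 0.791 = -0.9241.
df = n − 2 = 113.
One-sided p ≈ 0.1787, which is ≥ 0.1, so fail to reject H₀.
The data do not give significant evidence that the true slope on class size is negative.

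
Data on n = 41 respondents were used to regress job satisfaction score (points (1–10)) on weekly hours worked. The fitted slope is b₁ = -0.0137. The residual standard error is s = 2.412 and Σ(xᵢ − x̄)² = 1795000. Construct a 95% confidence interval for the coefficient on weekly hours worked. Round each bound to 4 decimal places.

SE(b₁) = s/√Sₓₓ = 2.412/√1795000 = 0.0018003.
df = n − 2 = 39.
t* = t_{0.025, 39} = 2.022691.
Margin = t* × SE = 2.022691 × 0.0018003 = 0.003641.
CI: -0.0137 ± 0.003641 → (-0.0173, -0.0101).
With 95% confidence, each one-unit increase in weekly hours worked is associated with a change of between -0.0173 and -0.0101 points (1–10) in job satisfaction score.

(-0.0173, -0.0101)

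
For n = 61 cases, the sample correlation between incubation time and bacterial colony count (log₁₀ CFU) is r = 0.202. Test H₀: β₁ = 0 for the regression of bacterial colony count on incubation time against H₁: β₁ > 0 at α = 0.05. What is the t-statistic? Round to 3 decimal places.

t = 1.584

t = r·√(n − 2)/√(1 − r²) = 0.202·√59/√0.959196 = 1.584.
df = n − 2 = 59.
One-sided p ≈ 0.0592, which is ≥ 0.05, so fail to reject H₀.
The data do not give significant evidence of a linear association between incubation time and bacterial colony count.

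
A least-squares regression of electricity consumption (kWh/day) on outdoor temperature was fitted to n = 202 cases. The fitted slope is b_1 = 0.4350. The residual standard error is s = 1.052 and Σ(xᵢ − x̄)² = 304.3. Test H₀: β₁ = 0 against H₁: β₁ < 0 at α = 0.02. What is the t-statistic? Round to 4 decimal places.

t = 7.2131

SE(b_1) = s/√Sₓₓ = 1.052/√304.3 = 0.0603066.
t = 0.4350 / 0.0603066 = 7.2131.
df = n − 2 = 200.
One-sided p ≈ 1.0000, which is ≥ 0.02, so fail to reject H₀.
The data do not give significant evidence that the true slope on outdoor temperature is negative.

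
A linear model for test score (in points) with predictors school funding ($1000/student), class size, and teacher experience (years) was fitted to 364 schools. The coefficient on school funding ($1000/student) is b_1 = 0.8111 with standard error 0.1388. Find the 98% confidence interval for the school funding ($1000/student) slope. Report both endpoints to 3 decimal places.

df = n − k − 1 = 364 − 3 − 1 = 360.
t* = t_{0.01, 360} = 2.336751.
Margin = t* × SE = 2.336751 × 0.1388 = 0.32434.
CI: 0.8111 ± 0.32434 → (0.487, 1.135).
With 98% confidence, each one-unit increase in school funding ($1000/student) is associated with a change of between 0.487 and 1.135 points in test score, holding the other predictors fixed.

(0.487, 1.135)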